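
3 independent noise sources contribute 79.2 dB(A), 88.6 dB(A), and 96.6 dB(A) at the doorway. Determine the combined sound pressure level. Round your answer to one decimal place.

Incoherent sources combine by intensity addition: L_total = 10·log₁₀(Σ 10^(L_i/10)).
Σ 10^(L/10) = 10^(79.2/10) + 10^(88.6/10) + 10^(96.6/10) = 5.378e+09.
L_total = 10·log₁₀(5.378e+09) = 97.31 dB(A).

97.3 dB(A)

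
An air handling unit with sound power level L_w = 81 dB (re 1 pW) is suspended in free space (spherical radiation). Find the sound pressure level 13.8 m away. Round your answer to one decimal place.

Free-field spherical radiation: L_p = L_w − 10·log₁₀(4π·r²), r = 13.8 m.
4π·r² = 2393 m², 10·log₁₀ of that is 33.790 dB.
L_p = 81 − 33.790 = 47.21 dB.

47.2 dB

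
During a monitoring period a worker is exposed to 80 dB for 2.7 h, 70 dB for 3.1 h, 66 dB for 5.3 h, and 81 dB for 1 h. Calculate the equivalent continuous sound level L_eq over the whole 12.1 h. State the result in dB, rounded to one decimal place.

The energy average is taken in the linear domain: L_eq = 10·log₁₀[(Σ tᵢ·10^(Lᵢ/10))/T], T = 12.1 h.
Σ tᵢ·10^(Lᵢ/10) = 2.7·10^(80/10) + 3.1·10^(70/10) + 5.3·10^(66/10) + 1·10^(81/10) = 4.480e+08.
L_eq = 10·log₁₀(4.480e+08/12.1) = 75.68 dB.

75.7 dB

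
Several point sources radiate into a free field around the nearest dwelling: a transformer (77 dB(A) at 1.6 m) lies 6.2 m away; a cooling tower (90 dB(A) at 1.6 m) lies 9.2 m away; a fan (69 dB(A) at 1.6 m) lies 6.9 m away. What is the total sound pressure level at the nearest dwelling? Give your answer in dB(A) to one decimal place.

First find each source's level at the receiver (point-source: −20·log₁₀(r/r_ref)), then combine on an intensity basis.
transformer: 77 − 20·log₁₀(6.2/1.6) = 77 − 11.77 = 65.23 dB(A).
cooling tower: 90 − 20·log₁₀(9.2/1.6) = 90 − 15.19 = 74.81 dB(A).
fan: 69 − 20·log₁₀(6.9/1.6) = 69 − 12.69 = 56.31 dB(A).
Σ 10^(L/10) = 3.401e+07 → L_total = 10·log₁₀(3.401e+07) = 75.32 dB(A).

75.3 dB(A)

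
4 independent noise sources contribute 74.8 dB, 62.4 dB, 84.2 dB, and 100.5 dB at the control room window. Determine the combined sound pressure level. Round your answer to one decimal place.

For uncorrelated sources the intensities add, so convert each level to linear form, sum, and take 10·log₁₀ of the total.
Σ 10^(L/10) = 10^(74.8/10) + 10^(62.4/10) + 10^(84.2/10) + 10^(100.5/10) = 1.152e+10.
L_total = 10·log₁₀(1.152e+10) = 100.61 dB.

100.6 dB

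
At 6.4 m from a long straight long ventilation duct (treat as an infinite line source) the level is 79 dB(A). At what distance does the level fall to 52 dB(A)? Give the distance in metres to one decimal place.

3207.6 m

For a line source L₁ − L₂ = 10·log₁₀(r₂/r₁), so r₂ = r₁·10^((L₁−L₂)/10).
r₂ = 6.4·10^((79−52)/10) = 6.4·10^(27.0/10) = 3207.60 m.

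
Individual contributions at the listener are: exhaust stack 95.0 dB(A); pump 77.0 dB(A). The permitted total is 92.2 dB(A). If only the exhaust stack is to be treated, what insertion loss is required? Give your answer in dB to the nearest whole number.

3 dB

The untreated sources together contribute 10^(77.0/10) = 5.012e+07, i.e. 77.00 dB(A).
To meet 92.2 dB(A) overall, the treated exhaust stack may contribute at most 10^(92.2/10) − 5.012e+07 = 1.609e+09, i.e. 92.07 dB(A).
Required insertion loss = 95.0 − 92.07 = 2.93 dB.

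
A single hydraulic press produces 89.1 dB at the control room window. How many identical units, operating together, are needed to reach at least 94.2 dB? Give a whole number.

Need L₁ + 10·log₁₀ N ≥ 94.2, i.e. log₁₀ N ≥ 0.51.
N ≥ 10^(5.1/10) = 3.236, so N = 4.

4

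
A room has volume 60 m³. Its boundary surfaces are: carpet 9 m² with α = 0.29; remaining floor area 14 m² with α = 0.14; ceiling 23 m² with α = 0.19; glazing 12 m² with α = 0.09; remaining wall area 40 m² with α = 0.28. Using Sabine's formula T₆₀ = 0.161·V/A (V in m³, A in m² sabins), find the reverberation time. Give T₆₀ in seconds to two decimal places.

Total absorption A = 9·0.29 + 14·0.14 + 23·0.19 + 12·0.09 + 40·0.28 = 21.22 m² sabins.
T₆₀ = 0.161 × 60 / 21.22 = 0.455 s.

0.46 s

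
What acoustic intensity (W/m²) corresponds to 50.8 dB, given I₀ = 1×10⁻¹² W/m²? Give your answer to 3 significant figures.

L = 10·log₁₀(I/I₀) ⇒ I = I₀·10^(L/10) = 10⁻¹² × 10^5.08.

1.20e-07 W/m²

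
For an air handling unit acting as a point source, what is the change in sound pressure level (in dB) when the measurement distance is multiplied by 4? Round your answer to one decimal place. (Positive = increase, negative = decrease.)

A point source loses 6 dB per doubling of distance; generally ΔL = −20·log₁₀(r₂/r₁).
ΔL = −20·log₁₀(4) = -12.04 dB.

-12.0 dB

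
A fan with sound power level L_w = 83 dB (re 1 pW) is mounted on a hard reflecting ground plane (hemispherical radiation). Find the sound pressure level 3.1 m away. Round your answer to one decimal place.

L_p = L_w − 10·log₁₀(2π·r²) with r = 3.1 m.
2π·r² = 60.38 m², 10·log₁₀ of that is 17.809 dB.
L_p = 83 − 17.809 = 65.19 dB.

65.2 dB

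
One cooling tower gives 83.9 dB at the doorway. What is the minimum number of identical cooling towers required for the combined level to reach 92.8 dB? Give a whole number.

8

The shortfall is 92.8 − 83.9 = 8.9 dB, and N units add 10·log₁₀ N, so need 10·log₁₀ N ≥ 8.9.
N ≥ 10^(8.9/10) = 7.762, so N = 8.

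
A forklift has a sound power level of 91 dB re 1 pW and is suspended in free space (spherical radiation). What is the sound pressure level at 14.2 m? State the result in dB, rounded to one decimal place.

57.0 dB

The power spreads over a sphere of area 4π·r², so L_p = L_w − 10·log₁₀(4π·r²).
4π·r² = 2534 m², 10·log₁₀ of that is 34.038 dB.
L_p = 91 − 34.038 = 56.96 dB.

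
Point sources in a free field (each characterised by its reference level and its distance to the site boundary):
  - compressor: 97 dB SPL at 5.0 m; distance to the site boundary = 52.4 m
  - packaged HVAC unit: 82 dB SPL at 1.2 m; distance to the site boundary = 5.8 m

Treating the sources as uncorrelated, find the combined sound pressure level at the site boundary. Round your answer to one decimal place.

Apply inverse-square spreading to bring every level to the receiver, then sum 10^(L/10).
compressor: 97 − 20·log₁₀(52.4/5.0) = 97 − 20.41 = 76.59 dB SPL.
packaged HVAC unit: 82 − 20·log₁₀(5.8/1.2) = 82 − 13.68 = 68.32 dB SPL.
Σ 10^(L/10) = 5.242e+07 → L_total = 10·log₁₀(5.242e+07) = 77.19 dB SPL.

77.2 dB SPL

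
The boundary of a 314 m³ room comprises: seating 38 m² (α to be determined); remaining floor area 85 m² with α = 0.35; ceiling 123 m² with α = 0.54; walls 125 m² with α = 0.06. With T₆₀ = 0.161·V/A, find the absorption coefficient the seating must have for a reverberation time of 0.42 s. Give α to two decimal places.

From T₆₀ = 0.161·V/A, the target T₆₀ = 0.42 s needs A = 0.161·314/0.42 = 120.37 m².
Absorption from the other surfaces = 85·0.35 + 123·0.54 + 125·0.06 = 103.67 m², so the seating must supply 16.70 m² over 38 m².
α = 16.70/38 = 0.439.

0.44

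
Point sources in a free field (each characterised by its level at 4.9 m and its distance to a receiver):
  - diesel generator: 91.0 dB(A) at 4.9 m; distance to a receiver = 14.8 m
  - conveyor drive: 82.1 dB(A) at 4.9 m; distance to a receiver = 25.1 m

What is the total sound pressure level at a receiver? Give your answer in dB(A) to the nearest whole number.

Propagate each source to the receiver with L = L_ref − 20·log₁₀(r/r_ref), then add intensities.
diesel generator: 91.0 − 20·log₁₀(14.8/4.9) = 91.0 − 9.60 = 81.40 dB(A).
conveyor drive: 82.1 − 20·log₁₀(25.1/4.9) = 82.1 − 14.19 = 67.91 dB(A).
Σ 10^(L/10) = 1.442e+08 → L_total = 10·log₁₀(1.442e+08) = 81.59 dB(A).

82 dB(A)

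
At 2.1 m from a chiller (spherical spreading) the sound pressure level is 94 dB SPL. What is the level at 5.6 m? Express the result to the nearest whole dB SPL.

85 dB SPL

Point-source attenuation: ΔL = 20·log₁₀(r₂/r₁) = 20·log₁₀(5.6/2.1) = 8.519 dB.
L₂ = 94 − 20·log₁₀(5.6/2.1) = 94 − 8.519 = 85.48 dB SPL.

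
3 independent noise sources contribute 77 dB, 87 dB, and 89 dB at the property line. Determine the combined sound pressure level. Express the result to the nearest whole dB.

Incoherent sources combine by intensity addition: L_total = 10·log₁₀(Σ 10^(L_i/10)).
Σ 10^(L/10) = 10^(77/10) + 10^(87/10) + 10^(89/10) = 1.346e+09.
L_total = 10·log₁₀(1.346e+09) = 91.29 dB.

91 dB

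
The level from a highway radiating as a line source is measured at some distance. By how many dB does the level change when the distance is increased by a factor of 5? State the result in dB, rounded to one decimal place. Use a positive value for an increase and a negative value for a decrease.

-7.0 dB

A line source loses 3 dB per doubling of distance; generally ΔL = −10·log₁₀(r₂/r₁).
ΔL = −10·log₁₀(5) = -6.99 dB.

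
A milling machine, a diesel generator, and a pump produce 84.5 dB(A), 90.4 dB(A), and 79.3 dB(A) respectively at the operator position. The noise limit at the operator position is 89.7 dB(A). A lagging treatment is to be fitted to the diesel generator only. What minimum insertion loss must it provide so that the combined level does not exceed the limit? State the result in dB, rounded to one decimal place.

2.9 dB

Everything except the diesel generator sums to 10^(84.5/10) + 10^(79.3/10) = 3.670e+08 in linear terms, 85.65 dB(A).
To meet 89.7 dB(A) overall, the treated diesel generator may contribute at most 10^(89.7/10) − 3.670e+08 = 5.663e+08, i.e. 87.53 dB(A).
Required insertion loss = 90.4 − 87.53 = 2.87 dB.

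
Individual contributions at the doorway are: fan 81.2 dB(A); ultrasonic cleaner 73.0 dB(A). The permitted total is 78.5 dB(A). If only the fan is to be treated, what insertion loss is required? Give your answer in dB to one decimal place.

The untreated sources together contribute 10^(73.0/10) = 1.995e+07, i.e. 73.00 dB(A).
The limit corresponds to 10^(78.5/10) = 7.079e+07; subtracting the fixed part leaves 5.084e+07 for the fan, i.e. 77.06 dB(A).
Required insertion loss = 81.2 − 77.06 = 4.14 dB.

4.1 dB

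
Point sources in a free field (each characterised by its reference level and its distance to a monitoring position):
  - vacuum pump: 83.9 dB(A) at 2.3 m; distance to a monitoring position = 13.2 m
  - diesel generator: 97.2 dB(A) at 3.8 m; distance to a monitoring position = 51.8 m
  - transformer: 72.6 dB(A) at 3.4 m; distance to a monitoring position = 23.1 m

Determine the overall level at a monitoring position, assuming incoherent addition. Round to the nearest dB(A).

76 dB(A)

Apply inverse-square spreading to bring every level to the receiver, then sum 10^(L/10).
vacuum pump: 83.9 − 20·log₁₀(13.2/2.3) = 83.9 − 15.18 = 68.72 dB(A).
diesel generator: 97.2 − 20·log₁₀(51.8/3.8) = 97.2 − 22.69 = 74.51 dB(A).
transformer: 72.6 − 20·log₁₀(23.1/3.4) = 72.6 − 16.64 = 55.96 dB(A).
Σ 10^(L/10) = 3.609e+07 → L_total = 10·log₁₀(3.609e+07) = 75.57 dB(A).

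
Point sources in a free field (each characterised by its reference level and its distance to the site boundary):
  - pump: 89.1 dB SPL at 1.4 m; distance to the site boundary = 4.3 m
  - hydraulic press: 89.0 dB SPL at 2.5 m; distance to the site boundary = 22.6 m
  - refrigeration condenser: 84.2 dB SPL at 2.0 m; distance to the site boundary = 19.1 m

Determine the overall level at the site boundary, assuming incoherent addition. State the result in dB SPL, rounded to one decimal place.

79.9 dB SPL

Apply inverse-square spreading to bring every level to the receiver, then sum 10^(L/10).
pump: 89.1 − 20·log₁₀(4.3/1.4) = 89.1 − 9.75 = 79.35 dB SPL.
hydraulic press: 89.0 − 20·log₁₀(22.6/2.5) = 89.0 − 19.12 = 69.88 dB SPL.
refrigeration condenser: 84.2 − 20·log₁₀(19.1/2.0) = 84.2 − 19.60 = 64.60 dB SPL.
Σ 10^(L/10) = 9.877e+07 → L_total = 10·log₁₀(9.877e+07) = 79.95 dB SPL.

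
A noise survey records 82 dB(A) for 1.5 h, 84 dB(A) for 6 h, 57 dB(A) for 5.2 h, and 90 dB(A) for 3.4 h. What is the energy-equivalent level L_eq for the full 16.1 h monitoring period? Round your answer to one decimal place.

Weight each interval's intensity by its duration and average over T = 16.1 h:
Σ tᵢ·10^(Lᵢ/10) = 1.5·10^(82/10) + 6·10^(84/10) + 5.2·10^(57/10) + 3.4·10^(90/10) = 5.147e+09.
L_eq = 10·log₁₀(5.147e+09/16.1) = 85.05 dB(A).

85.0 dB(A)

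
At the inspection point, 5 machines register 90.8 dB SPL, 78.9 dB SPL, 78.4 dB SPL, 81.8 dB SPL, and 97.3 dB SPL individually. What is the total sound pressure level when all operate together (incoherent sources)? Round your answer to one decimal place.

98.4 dB SPL

Incoherent sources combine by intensity addition: L_total = 10·log₁₀(Σ 10^(L_i/10)).
Σ 10^(L/10) = 10^(90.8/10) + 10^(78.9/10) + 10^(78.4/10) + 10^(81.8/10) + 10^(97.3/10) = 6.871e+09.
L_total = 10·log₁₀(6.871e+09) = 98.37 dB SPL.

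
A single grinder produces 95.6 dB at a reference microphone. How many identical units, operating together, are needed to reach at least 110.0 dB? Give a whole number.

N identical sources give L₁ + 10·log₁₀ N, so require 10·log₁₀ N ≥ 110.0 − 95.6 = 14.4 dB.
N ≥ 10^(14.4/10) = 27.542, so N = 28.

28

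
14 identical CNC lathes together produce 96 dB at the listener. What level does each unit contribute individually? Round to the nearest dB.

85 dB

For N identical incoherent sources L_total = L₁ + 10·log₁₀ N, so L₁ = 96 − 10·log₁₀(14) = 96 − 11.461.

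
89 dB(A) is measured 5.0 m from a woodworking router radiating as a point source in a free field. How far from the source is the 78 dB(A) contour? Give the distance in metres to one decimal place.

17.7 m

For a point source L₁ − L₂ = 20·log₁₀(r₂/r₁), so r₂ = r₁·10^((L₁−L₂)/20).
r₂ = 5.0·10^((89−78)/20) = 5.0·10^(11.0/20) = 17.74 m.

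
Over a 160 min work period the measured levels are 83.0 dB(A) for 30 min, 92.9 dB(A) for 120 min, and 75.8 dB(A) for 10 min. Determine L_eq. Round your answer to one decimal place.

91.8 dB(A)

The energy average is taken in the linear domain: L_eq = 10·log₁₀[(Σ tᵢ·10^(Lᵢ/10))/T], T = 160 min.
Σ tᵢ·10^(Lᵢ/10) = 30·10^(83.0/10) + 120·10^(92.9/10) + 10·10^(75.8/10) = 2.403e+11.
L_eq = 10·log₁₀(2.403e+11/160) = 91.77 dB(A).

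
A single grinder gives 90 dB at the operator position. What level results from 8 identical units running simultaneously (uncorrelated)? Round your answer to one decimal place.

L_total = L₁ + 10·log₁₀ N for N identical incoherent sources.
L_total = 90 + 10·log₁₀(8) = 90 + 9.031 = 99.03 dB.

99.0 dB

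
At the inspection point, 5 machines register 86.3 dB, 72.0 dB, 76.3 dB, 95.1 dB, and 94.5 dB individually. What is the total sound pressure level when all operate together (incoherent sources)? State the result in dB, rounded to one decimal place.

98.2 dB

Incoherent sources combine by intensity addition: L_total = 10·log₁₀(Σ 10^(L_i/10)).
Σ 10^(L/10) = 10^(86.3/10) + 10^(72.0/10) + 10^(76.3/10) + 10^(95.1/10) + 10^(94.5/10) = 6.539e+09.
L_total = 10·log₁₀(6.539e+09) = 98.16 dB.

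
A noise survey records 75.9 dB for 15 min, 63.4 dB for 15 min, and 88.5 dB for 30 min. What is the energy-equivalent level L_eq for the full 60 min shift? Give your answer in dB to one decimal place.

Weight each interval's intensity by its duration and average over T = 60 min:
Σ tᵢ·10^(Lᵢ/10) = 15·10^(75.9/10) + 15·10^(63.4/10) + 30·10^(88.5/10) = 2.185e+10.
L_eq = 10·log₁₀(2.185e+10/60) = 85.61 dB.

85.6 dB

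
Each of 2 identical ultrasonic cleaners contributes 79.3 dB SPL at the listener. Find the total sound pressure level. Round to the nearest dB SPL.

82 dB SPL

With 2 equal, uncorrelated contributions the intensity is 2× that of one unit, giving a rise of 10·log₁₀ 2.
L_total = 79.3 + 10·log₁₀(2) = 79.3 + 3.010 = 82.31 dB SPL.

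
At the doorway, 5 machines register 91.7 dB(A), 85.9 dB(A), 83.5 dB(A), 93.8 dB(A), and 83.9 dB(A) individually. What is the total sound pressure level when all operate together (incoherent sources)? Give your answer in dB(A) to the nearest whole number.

For uncorrelated sources the intensities add, so convert each level to linear form, sum, and take 10·log₁₀ of the total.
Σ 10^(L/10) = 10^(91.7/10) + 10^(85.9/10) + 10^(83.5/10) + 10^(93.8/10) + 10^(83.9/10) = 4.736e+09.
L_total = 10·log₁₀(4.736e+09) = 96.75 dB(A).

97 dB(A)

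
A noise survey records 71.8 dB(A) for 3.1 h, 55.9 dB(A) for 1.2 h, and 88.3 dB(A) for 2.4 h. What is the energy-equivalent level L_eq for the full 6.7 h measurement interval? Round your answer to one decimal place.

Weight each interval's intensity by its duration and average over T = 6.7 h:
Σ tᵢ·10^(Lᵢ/10) = 3.1·10^(71.8/10) + 1.2·10^(55.9/10) + 2.4·10^(88.3/10) = 1.670e+09.
L_eq = 10·log₁₀(1.670e+09/6.7) = 83.97 dB(A).

84.0 dB(A)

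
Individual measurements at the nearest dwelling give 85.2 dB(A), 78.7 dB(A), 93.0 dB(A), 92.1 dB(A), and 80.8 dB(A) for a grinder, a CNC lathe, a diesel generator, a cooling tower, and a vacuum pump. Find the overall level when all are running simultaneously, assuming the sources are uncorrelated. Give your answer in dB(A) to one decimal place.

For uncorrelated sources the intensities add, so convert each level to linear form, sum, and take 10·log₁₀ of the total.
Σ 10^(L/10) = 10^(85.2/10) + 10^(78.7/10) + 10^(93.0/10) + 10^(92.1/10) + 10^(80.8/10) = 4.143e+09.
L_total = 10·log₁₀(4.143e+09) = 96.17 dB(A).

96.2 dB(A)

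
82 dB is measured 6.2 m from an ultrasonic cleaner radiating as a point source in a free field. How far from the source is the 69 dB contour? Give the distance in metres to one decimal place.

The 13.0 dB drop corresponds to a distance ratio of 10^(13.0/20) for a point source.
r₂ = 6.2·10^((82−69)/20) = 6.2·10^(13.0/20) = 27.69 m.

27.7 m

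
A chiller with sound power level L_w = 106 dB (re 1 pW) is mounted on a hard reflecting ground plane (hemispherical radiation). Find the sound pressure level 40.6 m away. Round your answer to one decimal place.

65.8 dB

Free-field hemispherical radiation: L_p = L_w − 10·log₁₀(2π·r²), r = 40.6 m.
2π·r² = 1.036e+04 m², 10·log₁₀ of that is 40.152 dB.
L_p = 106 − 40.152 = 65.85 dB.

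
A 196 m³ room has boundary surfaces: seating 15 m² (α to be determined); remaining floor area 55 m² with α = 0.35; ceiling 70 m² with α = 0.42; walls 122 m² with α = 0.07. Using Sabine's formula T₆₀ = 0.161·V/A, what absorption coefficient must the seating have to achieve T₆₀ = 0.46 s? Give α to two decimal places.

A = 0.161·V/T₆₀ = 0.161·196/0.46 = 68.60 m² sabins.
Absorption from the other surfaces = 55·0.35 + 70·0.42 + 122·0.07 = 57.19 m², so the seating must supply 11.41 m² over 15 m².
α = 11.41/15 = 0.761.

0.76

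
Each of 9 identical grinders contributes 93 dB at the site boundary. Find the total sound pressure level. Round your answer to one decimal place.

N identical incoherent sources raise the level by 10·log₁₀ N.
L_total = 93 + 10·log₁₀(9) = 93 + 9.542 = 102.54 dB.

102.5 dB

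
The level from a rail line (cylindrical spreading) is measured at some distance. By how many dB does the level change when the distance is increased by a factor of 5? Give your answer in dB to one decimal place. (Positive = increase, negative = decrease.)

A line source loses 3 dB per doubling of distance; generally ΔL = −10·log₁₀(r₂/r₁).
ΔL = −10·log₁₀(5) = -6.99 dB.

-7.0 dB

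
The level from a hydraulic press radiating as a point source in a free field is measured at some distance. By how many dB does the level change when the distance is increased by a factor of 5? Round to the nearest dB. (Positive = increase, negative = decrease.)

-14 dB

Point-source spreading: ΔL = −20·log₁₀(r₂/r₁).
ΔL = −20·log₁₀(5) = -13.98 dB.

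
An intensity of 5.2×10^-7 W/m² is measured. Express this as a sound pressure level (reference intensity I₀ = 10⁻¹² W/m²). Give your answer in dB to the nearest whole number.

L = 10·log₁₀(I/I₀) = 10·log₁₀(5.2×10^-7/10⁻¹²) = 10·log₁₀(5.2×10^5).
L = 10·(0.7160 + 5) = 57.16 dB.

57 dB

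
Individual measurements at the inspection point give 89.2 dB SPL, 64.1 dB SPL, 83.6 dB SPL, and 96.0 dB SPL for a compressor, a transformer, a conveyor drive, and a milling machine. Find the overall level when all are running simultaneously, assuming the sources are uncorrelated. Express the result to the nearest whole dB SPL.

For uncorrelated sources the intensities add, so convert each level to linear form, sum, and take 10·log₁₀ of the total.
Σ 10^(L/10) = 10^(89.2/10) + 10^(64.1/10) + 10^(83.6/10) + 10^(96.0/10) = 5.044e+09.
L_total = 10·log₁₀(5.044e+09) = 97.03 dB SPL.

97 dB SPL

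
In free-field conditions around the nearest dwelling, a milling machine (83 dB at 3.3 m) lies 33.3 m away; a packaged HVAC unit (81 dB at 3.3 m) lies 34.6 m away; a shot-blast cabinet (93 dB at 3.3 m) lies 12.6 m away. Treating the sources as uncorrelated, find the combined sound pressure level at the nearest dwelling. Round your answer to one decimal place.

81.5 dB

First find each source's level at the receiver (point-source: −20·log₁₀(r/r_ref)), then combine on an intensity basis.
milling machine: 83 − 20·log₁₀(33.3/3.3) = 83 − 20.08 = 62.92 dB.
packaged HVAC unit: 81 − 20·log₁₀(34.6/3.3) = 81 − 20.41 = 60.59 dB.
shot-blast cabinet: 93 − 20·log₁₀(12.6/3.3) = 93 − 11.64 = 81.36 dB.
Σ 10^(L/10) = 1.400e+08 → L_total = 10·log₁₀(1.400e+08) = 81.46 dB.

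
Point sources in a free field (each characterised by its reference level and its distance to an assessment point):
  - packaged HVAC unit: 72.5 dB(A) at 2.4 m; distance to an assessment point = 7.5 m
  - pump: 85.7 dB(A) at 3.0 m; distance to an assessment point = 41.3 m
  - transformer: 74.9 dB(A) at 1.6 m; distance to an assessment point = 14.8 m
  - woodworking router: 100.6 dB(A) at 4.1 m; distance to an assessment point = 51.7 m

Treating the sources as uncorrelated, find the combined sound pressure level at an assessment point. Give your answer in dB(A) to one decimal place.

78.8 dB(A)

Apply inverse-square spreading to bring every level to the receiver, then sum 10^(L/10).
packaged HVAC unit: 72.5 − 20·log₁₀(7.5/2.4) = 72.5 − 9.90 = 62.60 dB(A).
pump: 85.7 − 20·log₁₀(41.3/3.0) = 85.7 − 22.78 = 62.92 dB(A).
transformer: 74.9 − 20·log₁₀(14.8/1.6) = 74.9 − 19.32 = 55.58 dB(A).
woodworking router: 100.6 − 20·log₁₀(51.7/4.1) = 100.6 − 22.01 = 78.59 dB(A).
Σ 10^(L/10) = 7.635e+07 → L_total = 10·log₁₀(7.635e+07) = 78.83 dB(A).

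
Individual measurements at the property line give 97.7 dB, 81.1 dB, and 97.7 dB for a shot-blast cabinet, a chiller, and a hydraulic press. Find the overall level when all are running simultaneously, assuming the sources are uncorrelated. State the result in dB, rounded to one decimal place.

100.8 dB

For uncorrelated sources the intensities add, so convert each level to linear form, sum, and take 10·log₁₀ of the total.
Σ 10^(L/10) = 10^(97.7/10) + 10^(81.1/10) + 10^(97.7/10) = 1.191e+10.
L_total = 10·log₁₀(1.191e+10) = 100.76 dB.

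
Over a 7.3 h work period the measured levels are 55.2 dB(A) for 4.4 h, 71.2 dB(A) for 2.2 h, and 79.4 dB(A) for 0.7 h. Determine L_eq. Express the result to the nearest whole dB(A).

L_eq = 10·log₁₀[(1/T)·Σ tᵢ·10^(Lᵢ/10)] with T = 7.3 h.
Σ tᵢ·10^(Lᵢ/10) = 4.4·10^(55.2/10) + 2.2·10^(71.2/10) + 0.7·10^(79.4/10) = 9.143e+07.
L_eq = 10·log₁₀(9.143e+07/7.3) = 70.98 dB(A).

71 dB(A)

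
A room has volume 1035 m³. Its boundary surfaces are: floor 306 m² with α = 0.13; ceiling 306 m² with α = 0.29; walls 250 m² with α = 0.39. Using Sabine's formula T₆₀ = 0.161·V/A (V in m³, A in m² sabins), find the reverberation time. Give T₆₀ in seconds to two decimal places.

0.74 s

A = Σ Sᵢαᵢ = 306·0.13 + 306·0.29 + 250·0.39 = 226.02 m².
T₆₀ = 0.161 × 1035 / 226.02 = 0.737 s.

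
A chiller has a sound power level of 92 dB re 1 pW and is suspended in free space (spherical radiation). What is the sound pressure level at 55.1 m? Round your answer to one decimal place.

L_p = L_w − 10·log₁₀(4π·r²) with r = 55.1 m.
4π·r² = 3.815e+04 m², 10·log₁₀ of that is 45.815 dB.
L_p = 92 − 45.815 = 46.18 dB.

46.2 dB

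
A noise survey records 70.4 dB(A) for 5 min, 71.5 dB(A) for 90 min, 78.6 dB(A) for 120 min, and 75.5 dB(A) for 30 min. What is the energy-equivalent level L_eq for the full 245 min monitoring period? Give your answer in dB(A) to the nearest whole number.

77 dB(A)

L_eq = 10·log₁₀[(1/T)·Σ tᵢ·10^(Lᵢ/10)] with T = 245 min.
Σ tᵢ·10^(Lᵢ/10) = 5·10^(70.4/10) + 90·10^(71.5/10) + 120·10^(78.6/10) + 30·10^(75.5/10) = 1.108e+10.
L_eq = 10·log₁₀(1.108e+10/245) = 76.56 dB(A).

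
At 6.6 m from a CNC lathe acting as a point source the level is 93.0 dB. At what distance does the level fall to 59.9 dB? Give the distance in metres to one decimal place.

298.2 m

For a point source L₁ − L₂ = 20·log₁₀(r₂/r₁), so r₂ = r₁·10^((L₁−L₂)/20).
r₂ = 6.6·10^((93.0−59.9)/20) = 6.6·10^(33.1/20) = 298.22 m.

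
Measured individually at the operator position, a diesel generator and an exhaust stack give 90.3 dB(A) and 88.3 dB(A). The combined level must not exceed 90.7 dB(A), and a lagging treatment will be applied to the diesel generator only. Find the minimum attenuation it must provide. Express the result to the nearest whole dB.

3 dB

Everything except the diesel generator sums to 10^(88.3/10) = 6.761e+08 in linear terms, 88.30 dB(A).
To meet 90.7 dB(A) overall, the treated diesel generator may contribute at most 10^(90.7/10) − 6.761e+08 = 4.988e+08, i.e. 86.98 dB(A).
Required insertion loss = 90.3 − 86.98 = 3.32 dB.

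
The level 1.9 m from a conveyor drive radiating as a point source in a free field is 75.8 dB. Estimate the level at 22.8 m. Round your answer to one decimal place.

54.2 dB

Spherical spreading from a point source gives a 20·log₁₀(r₂/r₁) drop.
L₂ = 75.8 − 20·log₁₀(22.8/1.9) = 75.8 − 21.584 = 54.22 dB.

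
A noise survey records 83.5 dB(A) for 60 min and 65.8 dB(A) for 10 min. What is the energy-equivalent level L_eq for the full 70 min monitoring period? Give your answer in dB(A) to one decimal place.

82.8 dB(A)

The energy average is taken in the linear domain: L_eq = 10·log₁₀[(Σ tᵢ·10^(Lᵢ/10))/T], T = 70 min.
Σ tᵢ·10^(Lᵢ/10) = 60·10^(83.5/10) + 10·10^(65.8/10) = 1.347e+10.
L_eq = 10·log₁₀(1.347e+10/70) = 82.84 dB(A).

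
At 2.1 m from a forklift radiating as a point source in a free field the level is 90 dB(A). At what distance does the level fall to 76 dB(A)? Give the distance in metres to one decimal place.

For a point source L₁ − L₂ = 20·log₁₀(r₂/r₁), so r₂ = r₁·10^((L₁−L₂)/20).
r₂ = 2.1·10^((90−76)/20) = 2.1·10^(14.0/20) = 10.52 m.

10.5 m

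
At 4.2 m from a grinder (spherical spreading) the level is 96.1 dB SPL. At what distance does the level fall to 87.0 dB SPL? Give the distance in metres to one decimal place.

12.0 m

Point-source spreading drops the level by 20·log₁₀(r₂/r₁); inverting, r₂/r₁ = 10^(ΔL/20).
r₂ = 4.2·10^((96.1−87.0)/20) = 4.2·10^(9.1/20) = 11.97 m.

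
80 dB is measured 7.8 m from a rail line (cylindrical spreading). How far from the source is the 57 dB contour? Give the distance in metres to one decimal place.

For a line source L₁ − L₂ = 10·log₁₀(r₂/r₁), so r₂ = r₁·10^((L₁−L₂)/10).
r₂ = 7.8·10^((80−57)/10) = 7.8·10^(23.0/10) = 1556.30 m.

1556.3 m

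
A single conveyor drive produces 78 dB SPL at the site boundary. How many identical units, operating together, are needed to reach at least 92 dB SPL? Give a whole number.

The shortfall is 92 − 78 = 14.0 dB, and N units add 10·log₁₀ N, so need 10·log₁₀ N ≥ 14.0.
N ≥ 10^(14.0/10) = 25.119, so N = 26.

26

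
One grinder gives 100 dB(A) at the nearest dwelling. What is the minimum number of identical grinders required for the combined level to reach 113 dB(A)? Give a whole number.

20

Need L₁ + 10·log₁₀ N ≥ 113, i.e. log₁₀ N ≥ 1.30.
N ≥ 10^(13.0/10) = 19.953, so N = 20.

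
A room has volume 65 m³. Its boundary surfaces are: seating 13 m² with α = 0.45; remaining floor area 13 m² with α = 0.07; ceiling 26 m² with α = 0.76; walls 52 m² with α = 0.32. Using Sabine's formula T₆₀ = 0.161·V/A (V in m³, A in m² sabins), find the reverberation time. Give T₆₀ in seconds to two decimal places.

Total absorption A = 13·0.45 + 13·0.07 + 26·0.76 + 52·0.32 = 43.16 m² sabins.
T₆₀ = 0.161 × 65 / 43.16 = 0.242 s.

0.24 s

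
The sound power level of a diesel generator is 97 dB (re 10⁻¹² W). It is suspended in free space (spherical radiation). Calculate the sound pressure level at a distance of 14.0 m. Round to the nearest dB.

63 dB

Free-field spherical radiation: L_p = L_w − 10·log₁₀(4π·r²), r = 14.0 m.
4π·r² = 2463 m², 10·log₁₀ of that is 33.915 dB.
L_p = 97 − 33.915 = 63.09 dB.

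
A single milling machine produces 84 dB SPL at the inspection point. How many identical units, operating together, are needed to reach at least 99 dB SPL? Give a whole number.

32

N identical sources give L₁ + 10·log₁₀ N, so require 10·log₁₀ N ≥ 99 − 84 = 15.0 dB.
N ≥ 10^(15.0/10) = 31.623, so N = 32.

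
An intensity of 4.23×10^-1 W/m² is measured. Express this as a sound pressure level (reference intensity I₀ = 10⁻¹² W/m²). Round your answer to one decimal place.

116.3 dB

Dividing by I₀ shifts the exponent by 12: I/I₀ = 4.23×10^11.
L = 10·(0.6263 + 11) = 116.26 dB.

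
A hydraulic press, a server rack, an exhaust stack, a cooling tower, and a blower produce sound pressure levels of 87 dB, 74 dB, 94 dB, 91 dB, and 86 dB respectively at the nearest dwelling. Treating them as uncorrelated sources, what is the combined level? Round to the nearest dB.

97 dB

For uncorrelated sources the intensities add, so convert each level to linear form, sum, and take 10·log₁₀ of the total.
Σ 10^(L/10) = 10^(87/10) + 10^(74/10) + 10^(94/10) + 10^(91/10) + 10^(86/10) = 4.695e+09.
L_total = 10·log₁₀(4.695e+09) = 96.72 dB.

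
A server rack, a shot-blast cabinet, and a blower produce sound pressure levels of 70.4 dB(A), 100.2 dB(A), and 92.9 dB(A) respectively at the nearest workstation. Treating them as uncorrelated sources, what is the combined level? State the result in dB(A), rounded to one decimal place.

Incoherent sources combine by intensity addition: L_total = 10·log₁₀(Σ 10^(L_i/10)).
Σ 10^(L/10) = 10^(70.4/10) + 10^(100.2/10) + 10^(92.9/10) = 1.243e+10.
L_total = 10·log₁₀(1.243e+10) = 100.95 dB(A).

100.9 dB(A)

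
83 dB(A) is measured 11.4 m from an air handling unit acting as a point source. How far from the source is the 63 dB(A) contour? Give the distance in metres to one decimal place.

For a point source L₁ − L₂ = 20·log₁₀(r₂/r₁), so r₂ = r₁·10^((L₁−L₂)/20).
r₂ = 11.4·10^((83−63)/20) = 11.4·10^(20.0/20) = 114.00 m.

114.0 m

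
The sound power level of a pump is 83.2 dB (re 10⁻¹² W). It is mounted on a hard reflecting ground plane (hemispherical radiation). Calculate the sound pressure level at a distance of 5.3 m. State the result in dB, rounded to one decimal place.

60.7 dB

Free-field hemispherical radiation: L_p = L_w − 10·log₁₀(2π·r²), r = 5.3 m.
2π·r² = 176.5 m², 10·log₁₀ of that is 22.467 dB.
L_p = 83.2 − 22.467 = 60.73 dB.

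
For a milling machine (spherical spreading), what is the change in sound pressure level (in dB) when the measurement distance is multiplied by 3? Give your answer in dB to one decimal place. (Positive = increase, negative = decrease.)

With spherical spreading the level changes by −20·log₁₀(r₂/r₁).
ΔL = −20·log₁₀(3) = -9.54 dB.

-9.5 dB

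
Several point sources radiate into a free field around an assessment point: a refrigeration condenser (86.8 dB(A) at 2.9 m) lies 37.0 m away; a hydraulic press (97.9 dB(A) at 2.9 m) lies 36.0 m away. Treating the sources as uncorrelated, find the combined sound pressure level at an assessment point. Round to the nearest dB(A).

76 dB(A)

Apply inverse-square spreading to bring every level to the receiver, then sum 10^(L/10).
refrigeration condenser: 86.8 − 20·log₁₀(37.0/2.9) = 86.8 − 22.12 = 64.68 dB(A).
hydraulic press: 97.9 − 20·log₁₀(36.0/2.9) = 97.9 − 21.88 = 76.02 dB(A).
Σ 10^(L/10) = 4.295e+07 → L_total = 10·log₁₀(4.295e+07) = 76.33 dB(A).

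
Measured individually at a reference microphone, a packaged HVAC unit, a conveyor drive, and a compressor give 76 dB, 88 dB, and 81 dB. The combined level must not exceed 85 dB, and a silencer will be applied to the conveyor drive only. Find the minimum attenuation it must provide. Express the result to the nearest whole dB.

6 dB

Fixed contribution from the other sources: Σ 10^(L/10) = 10^(76/10) + 10^(81/10) = 1.657e+08 (82.19 dB).
The limit corresponds to 10^(85/10) = 3.162e+08; subtracting the fixed part leaves 1.505e+08 for the conveyor drive, i.e. 81.78 dB.
So the conveyor drive must be reduced from 88 to 81.78 dB: IL = 6.22 dB.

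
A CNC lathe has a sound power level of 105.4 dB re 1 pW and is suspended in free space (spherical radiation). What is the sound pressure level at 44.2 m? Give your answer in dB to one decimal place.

The power spreads over a sphere of area 4π·r², so L_p = L_w − 10·log₁₀(4π·r²).
4π·r² = 2.455e+04 m², 10·log₁₀ of that is 43.901 dB.
L_p = 105.4 − 43.901 = 61.50 dB.

61.5 dB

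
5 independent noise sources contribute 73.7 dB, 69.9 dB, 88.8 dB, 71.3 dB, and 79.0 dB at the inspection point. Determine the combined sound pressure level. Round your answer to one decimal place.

89.5 dB

For uncorrelated sources the intensities add, so convert each level to linear form, sum, and take 10·log₁₀ of the total.
Σ 10^(L/10) = 10^(73.7/10) + 10^(69.9/10) + 10^(88.8/10) + 10^(71.3/10) + 10^(79.0/10) = 8.847e+08.
L_total = 10·log₁₀(8.847e+08) = 89.47 dB.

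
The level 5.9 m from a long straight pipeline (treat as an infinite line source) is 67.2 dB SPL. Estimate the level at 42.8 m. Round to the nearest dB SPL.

For a line source, L₂ = L₁ − 10·log₁₀(r₂/r₁).
L₂ = 67.2 − 10·log₁₀(42.8/5.9) = 67.2 − 8.606 = 58.59 dB SPL.

59 dB SPL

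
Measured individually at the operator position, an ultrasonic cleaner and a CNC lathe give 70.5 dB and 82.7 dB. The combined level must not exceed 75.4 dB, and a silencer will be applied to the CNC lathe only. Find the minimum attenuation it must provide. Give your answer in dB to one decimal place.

9.0 dB

Everything except the CNC lathe sums to 10^(70.5/10) = 1.122e+07 in linear terms, 70.50 dB.
The limit corresponds to 10^(75.4/10) = 3.467e+07; subtracting the fixed part leaves 2.345e+07 for the CNC lathe, i.e. 73.70 dB.
Required insertion loss = 82.7 − 73.70 = 9.00 dB.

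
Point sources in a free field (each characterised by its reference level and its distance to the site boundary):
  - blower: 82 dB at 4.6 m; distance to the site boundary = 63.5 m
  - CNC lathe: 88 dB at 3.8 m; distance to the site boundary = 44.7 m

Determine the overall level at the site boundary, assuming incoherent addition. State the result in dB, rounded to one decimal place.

67.3 dB

Propagate each source to the receiver with L = L_ref − 20·log₁₀(r/r_ref), then add intensities.
blower: 82 − 20·log₁₀(63.5/4.6) = 82 − 22.80 = 59.20 dB.
CNC lathe: 88 − 20·log₁₀(44.7/3.8) = 88 − 21.41 = 66.59 dB.
Σ 10^(L/10) = 5.392e+06 → L_total = 10·log₁₀(5.392e+06) = 67.32 dB.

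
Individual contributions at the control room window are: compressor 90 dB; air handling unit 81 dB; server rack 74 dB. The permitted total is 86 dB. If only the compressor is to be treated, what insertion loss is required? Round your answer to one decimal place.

6.1 dB

Fixed contribution from the other sources: Σ 10^(L/10) = 10^(81/10) + 10^(74/10) = 1.510e+08 (81.79 dB).
The limit corresponds to 10^(86/10) = 3.981e+08; subtracting the fixed part leaves 2.471e+08 for the compressor, i.e. 83.93 dB.
So the compressor must be reduced from 90 to 83.93 dB: IL = 6.07 dB.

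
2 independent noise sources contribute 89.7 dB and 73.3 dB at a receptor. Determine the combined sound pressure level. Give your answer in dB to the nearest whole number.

Incoherent sources combine by intensity addition: L_total = 10·log₁₀(Σ 10^(L_i/10)).
Σ 10^(L/10) = 10^(89.7/10) + 10^(73.3/10) = 9.546e+08.
L_total = 10·log₁₀(9.546e+08) = 89.80 dB.

90 dB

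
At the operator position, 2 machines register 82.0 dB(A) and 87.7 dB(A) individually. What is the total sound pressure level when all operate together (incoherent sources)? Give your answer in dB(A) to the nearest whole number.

89 dB(A)

Incoherent sources combine by intensity addition: L_total = 10·log₁₀(Σ 10^(L_i/10)).
Σ 10^(L/10) = 10^(82.0/10) + 10^(87.7/10) = 7.473e+08.
L_total = 10·log₁₀(7.473e+08) = 88.74 dB(A).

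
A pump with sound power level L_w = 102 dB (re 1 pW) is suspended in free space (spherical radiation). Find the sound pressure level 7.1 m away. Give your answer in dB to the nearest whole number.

The power spreads over a sphere of area 4π·r², so L_p = L_w − 10·log₁₀(4π·r²).
4π·r² = 633.5 m², 10·log₁₀ of that is 28.017 dB.
L_p = 102 − 28.017 = 73.98 dB.

74 dB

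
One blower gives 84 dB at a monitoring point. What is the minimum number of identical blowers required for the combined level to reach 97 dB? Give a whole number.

Need L₁ + 10·log₁₀ N ≥ 97, i.e. log₁₀ N ≥ 1.30.
N ≥ 10^(13.0/10) = 19.953, so N = 20.

20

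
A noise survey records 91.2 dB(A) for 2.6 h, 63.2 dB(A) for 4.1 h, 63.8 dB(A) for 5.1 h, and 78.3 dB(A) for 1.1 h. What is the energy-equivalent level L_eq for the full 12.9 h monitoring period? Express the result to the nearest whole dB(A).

84 dB(A)

L_eq = 10·log₁₀[(1/T)·Σ tᵢ·10^(Lᵢ/10)] with T = 12.9 h.
Σ tᵢ·10^(Lᵢ/10) = 2.6·10^(91.2/10) + 4.1·10^(63.2/10) + 5.1·10^(63.8/10) + 1.1·10^(78.3/10) = 3.523e+09.
L_eq = 10·log₁₀(3.523e+09/12.9) = 84.36 dB(A).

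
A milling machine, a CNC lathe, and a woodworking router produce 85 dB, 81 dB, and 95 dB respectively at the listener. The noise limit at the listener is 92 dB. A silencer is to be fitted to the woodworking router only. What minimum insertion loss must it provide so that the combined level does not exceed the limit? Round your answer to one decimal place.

4.4 dB

The untreated sources together contribute 10^(85/10) + 10^(81/10) = 4.421e+08, i.e. 86.46 dB.
To meet 92 dB overall, the treated woodworking router may contribute at most 10^(92/10) − 4.421e+08 = 1.143e+09, i.e. 90.58 dB.
So the woodworking router must be reduced from 95 to 90.58 dB: IL = 4.42 dB.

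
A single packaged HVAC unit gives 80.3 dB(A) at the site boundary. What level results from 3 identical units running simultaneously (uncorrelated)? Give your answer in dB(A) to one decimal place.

L_total = L₁ + 10·log₁₀ N for N identical incoherent sources.
L_total = 80.3 + 10·log₁₀(3) = 80.3 + 4.771 = 85.07 dB(A).

85.1 dB(A)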